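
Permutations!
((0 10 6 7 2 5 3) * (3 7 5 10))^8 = (2 5 10 7 6)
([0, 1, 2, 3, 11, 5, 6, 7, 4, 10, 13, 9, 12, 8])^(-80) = [0, 1, 2, 3, 13, 5, 6, 7, 10, 4, 11, 8, 12, 9]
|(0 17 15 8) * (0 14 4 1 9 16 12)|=10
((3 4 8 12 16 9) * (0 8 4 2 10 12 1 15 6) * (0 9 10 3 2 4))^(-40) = (0 9 8 2 1 3 15 4 6)(10 16 12)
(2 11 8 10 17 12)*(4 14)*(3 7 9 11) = (2 3 7 9 11 8 10 17 12)(4 14) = [0, 1, 3, 7, 14, 5, 6, 9, 10, 11, 17, 8, 2, 13, 4, 15, 16, 12]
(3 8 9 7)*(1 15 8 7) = (1 15 8 9)(3 7) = [0, 15, 2, 7, 4, 5, 6, 3, 9, 1, 10, 11, 12, 13, 14, 8]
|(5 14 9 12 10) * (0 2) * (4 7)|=10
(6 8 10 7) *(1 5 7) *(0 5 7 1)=(0 5 1 7 6 8 10)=[5, 7, 2, 3, 4, 1, 8, 6, 10, 9, 0]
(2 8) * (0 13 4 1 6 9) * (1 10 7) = (0 13 4 10 7 1 6 9)(2 8) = [13, 6, 8, 3, 10, 5, 9, 1, 2, 0, 7, 11, 12, 4]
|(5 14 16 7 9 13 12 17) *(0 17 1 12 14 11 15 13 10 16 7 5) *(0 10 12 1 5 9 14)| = 10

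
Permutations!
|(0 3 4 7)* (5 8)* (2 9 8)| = |(0 3 4 7)(2 9 8 5)| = 4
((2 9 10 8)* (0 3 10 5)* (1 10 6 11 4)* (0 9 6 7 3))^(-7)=(11)(3 7)(5 9)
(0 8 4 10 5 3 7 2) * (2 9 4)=(0 8 2)(3 7 9 4 10 5)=[8, 1, 0, 7, 10, 3, 6, 9, 2, 4, 5]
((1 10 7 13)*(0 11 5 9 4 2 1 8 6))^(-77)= (0 10 5 13 4 6 1 11 7 9 8 2)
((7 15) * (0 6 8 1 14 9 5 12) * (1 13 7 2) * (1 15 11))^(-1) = (0 12 5 9 14 1 11 7 13 8 6)(2 15)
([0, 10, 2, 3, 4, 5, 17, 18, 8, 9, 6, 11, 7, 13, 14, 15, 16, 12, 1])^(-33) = (1 6 12 18 10 17 7)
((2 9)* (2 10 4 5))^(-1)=((2 9 10 4 5))^(-1)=(2 5 4 10 9)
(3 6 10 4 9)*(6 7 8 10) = (3 7 8 10 4 9) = [0, 1, 2, 7, 9, 5, 6, 8, 10, 3, 4]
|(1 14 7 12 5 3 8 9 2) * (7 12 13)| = |(1 14 12 5 3 8 9 2)(7 13)| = 8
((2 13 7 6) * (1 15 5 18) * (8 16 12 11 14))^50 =(1 5)(2 7)(6 13)(15 18)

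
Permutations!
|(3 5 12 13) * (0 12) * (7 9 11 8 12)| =|(0 7 9 11 8 12 13 3 5)| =9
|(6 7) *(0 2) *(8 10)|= 2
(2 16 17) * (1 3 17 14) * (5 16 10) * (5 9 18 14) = [0, 3, 10, 17, 4, 16, 6, 7, 8, 18, 9, 11, 12, 13, 1, 15, 5, 2, 14] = (1 3 17 2 10 9 18 14)(5 16)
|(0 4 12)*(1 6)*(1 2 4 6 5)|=10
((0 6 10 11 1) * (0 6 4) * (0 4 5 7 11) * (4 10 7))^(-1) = (0 10 4 5)(1 11 7 6)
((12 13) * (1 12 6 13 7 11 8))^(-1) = ((1 12 7 11 8)(6 13))^(-1) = (1 8 11 7 12)(6 13)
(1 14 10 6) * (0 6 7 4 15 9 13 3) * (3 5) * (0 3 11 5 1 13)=(0 6 13 1 14 10 7 4 15 9)(5 11)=[6, 14, 2, 3, 15, 11, 13, 4, 8, 0, 7, 5, 12, 1, 10, 9]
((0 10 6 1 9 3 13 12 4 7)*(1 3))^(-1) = (0 7 4 12 13 3 6 10)(1 9)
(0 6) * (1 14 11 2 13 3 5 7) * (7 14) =(0 6)(1 7)(2 13 3 5 14 11) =[6, 7, 13, 5, 4, 14, 0, 1, 8, 9, 10, 2, 12, 3, 11]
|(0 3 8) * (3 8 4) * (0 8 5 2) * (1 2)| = 4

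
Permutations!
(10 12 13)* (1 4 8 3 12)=(1 4 8 3 12 13 10)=[0, 4, 2, 12, 8, 5, 6, 7, 3, 9, 1, 11, 13, 10]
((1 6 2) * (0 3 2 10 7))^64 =((0 3 2 1 6 10 7))^64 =(0 3 2 1 6 10 7)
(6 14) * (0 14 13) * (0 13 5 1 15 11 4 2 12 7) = [14, 15, 12, 3, 2, 1, 5, 0, 8, 9, 10, 4, 7, 13, 6, 11] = (0 14 6 5 1 15 11 4 2 12 7)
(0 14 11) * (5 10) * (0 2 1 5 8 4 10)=(0 14 11 2 1 5)(4 10 8)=[14, 5, 1, 3, 10, 0, 6, 7, 4, 9, 8, 2, 12, 13, 11]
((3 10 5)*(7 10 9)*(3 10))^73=(3 9 7)(5 10)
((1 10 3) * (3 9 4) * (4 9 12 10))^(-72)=(12)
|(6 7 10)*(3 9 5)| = |(3 9 5)(6 7 10)| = 3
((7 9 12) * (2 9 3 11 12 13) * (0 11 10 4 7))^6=(13)(3 4)(7 10)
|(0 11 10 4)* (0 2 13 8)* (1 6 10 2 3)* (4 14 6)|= 15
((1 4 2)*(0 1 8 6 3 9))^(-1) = ((0 1 4 2 8 6 3 9))^(-1) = (0 9 3 6 8 2 4 1)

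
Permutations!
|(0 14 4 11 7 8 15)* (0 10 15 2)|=|(0 14 4 11 7 8 2)(10 15)|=14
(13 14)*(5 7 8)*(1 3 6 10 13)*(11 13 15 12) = (1 3 6 10 15 12 11 13 14)(5 7 8) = [0, 3, 2, 6, 4, 7, 10, 8, 5, 9, 15, 13, 11, 14, 1, 12]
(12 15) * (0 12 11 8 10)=[12, 1, 2, 3, 4, 5, 6, 7, 10, 9, 0, 8, 15, 13, 14, 11]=(0 12 15 11 8 10)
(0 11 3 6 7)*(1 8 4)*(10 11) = (0 10 11 3 6 7)(1 8 4) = [10, 8, 2, 6, 1, 5, 7, 0, 4, 9, 11, 3]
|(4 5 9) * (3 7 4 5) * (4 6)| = |(3 7 6 4)(5 9)| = 4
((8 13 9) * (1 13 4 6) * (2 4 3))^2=((1 13 9 8 3 2 4 6))^2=(1 9 3 4)(2 6 13 8)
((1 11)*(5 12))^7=(1 11)(5 12)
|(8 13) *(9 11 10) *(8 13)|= 3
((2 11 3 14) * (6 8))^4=(14)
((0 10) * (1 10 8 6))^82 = ((0 8 6 1 10))^82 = (0 6 10 8 1)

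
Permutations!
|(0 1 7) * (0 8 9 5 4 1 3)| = |(0 3)(1 7 8 9 5 4)| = 6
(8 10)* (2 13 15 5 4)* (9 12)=(2 13 15 5 4)(8 10)(9 12)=[0, 1, 13, 3, 2, 4, 6, 7, 10, 12, 8, 11, 9, 15, 14, 5]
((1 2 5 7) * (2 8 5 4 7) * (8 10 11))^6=((1 10 11 8 5 2 4 7))^6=(1 4 5 11)(2 8 10 7)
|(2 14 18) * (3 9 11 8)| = |(2 14 18)(3 9 11 8)| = 12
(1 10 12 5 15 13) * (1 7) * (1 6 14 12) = (1 10)(5 15 13 7 6 14 12) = [0, 10, 2, 3, 4, 15, 14, 6, 8, 9, 1, 11, 5, 7, 12, 13]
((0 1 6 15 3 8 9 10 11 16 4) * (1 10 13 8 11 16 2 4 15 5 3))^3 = (0 15 5 2 10 1 3 4 16 6 11)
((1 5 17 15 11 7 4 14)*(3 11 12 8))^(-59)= ((1 5 17 15 12 8 3 11 7 4 14))^(-59)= (1 11 15 14 3 17 4 8 5 7 12)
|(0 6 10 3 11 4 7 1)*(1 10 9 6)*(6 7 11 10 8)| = 4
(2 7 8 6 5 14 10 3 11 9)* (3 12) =(2 7 8 6 5 14 10 12 3 11 9) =[0, 1, 7, 11, 4, 14, 5, 8, 6, 2, 12, 9, 3, 13, 10]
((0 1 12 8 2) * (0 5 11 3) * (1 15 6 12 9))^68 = (0 2 15 5 6 11 12 3 8) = ((0 15 6 12 8 2 5 11 3)(1 9))^68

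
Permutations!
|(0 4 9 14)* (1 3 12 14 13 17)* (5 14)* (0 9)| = |(0 4)(1 3 12 5 14 9 13 17)| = 8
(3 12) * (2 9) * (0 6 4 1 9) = (0 6 4 1 9 2)(3 12) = [6, 9, 0, 12, 1, 5, 4, 7, 8, 2, 10, 11, 3]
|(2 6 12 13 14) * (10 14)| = |(2 6 12 13 10 14)| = 6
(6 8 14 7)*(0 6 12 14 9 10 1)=(0 6 8 9 10 1)(7 12 14)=[6, 0, 2, 3, 4, 5, 8, 12, 9, 10, 1, 11, 14, 13, 7]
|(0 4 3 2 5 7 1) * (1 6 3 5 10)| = 9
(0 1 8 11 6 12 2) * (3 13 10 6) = [1, 8, 0, 13, 4, 5, 12, 7, 11, 9, 6, 3, 2, 10] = (0 1 8 11 3 13 10 6 12 2)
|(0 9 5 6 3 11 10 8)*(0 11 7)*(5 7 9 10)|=9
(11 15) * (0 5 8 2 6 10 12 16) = (0 5 8 2 6 10 12 16)(11 15) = [5, 1, 6, 3, 4, 8, 10, 7, 2, 9, 12, 15, 16, 13, 14, 11, 0]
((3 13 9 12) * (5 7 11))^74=(3 9)(5 11 7)(12 13)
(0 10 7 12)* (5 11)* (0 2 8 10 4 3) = (0 4 3)(2 8 10 7 12)(5 11) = [4, 1, 8, 0, 3, 11, 6, 12, 10, 9, 7, 5, 2]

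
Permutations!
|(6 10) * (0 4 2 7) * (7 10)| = 6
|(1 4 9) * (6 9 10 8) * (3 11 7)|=|(1 4 10 8 6 9)(3 11 7)|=6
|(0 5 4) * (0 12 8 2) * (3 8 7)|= 8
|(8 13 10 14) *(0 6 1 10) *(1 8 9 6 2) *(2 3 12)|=11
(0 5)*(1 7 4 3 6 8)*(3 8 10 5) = [3, 7, 2, 6, 8, 0, 10, 4, 1, 9, 5] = (0 3 6 10 5)(1 7 4 8)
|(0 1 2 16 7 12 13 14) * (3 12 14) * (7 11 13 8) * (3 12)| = 10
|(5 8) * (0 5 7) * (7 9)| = |(0 5 8 9 7)| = 5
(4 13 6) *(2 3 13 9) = (2 3 13 6 4 9) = [0, 1, 3, 13, 9, 5, 4, 7, 8, 2, 10, 11, 12, 6]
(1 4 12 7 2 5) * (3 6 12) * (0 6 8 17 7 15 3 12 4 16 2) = (0 6 4 12 15 3 8 17 7)(1 16 2 5) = [6, 16, 5, 8, 12, 1, 4, 0, 17, 9, 10, 11, 15, 13, 14, 3, 2, 7]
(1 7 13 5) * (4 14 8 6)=[0, 7, 2, 3, 14, 1, 4, 13, 6, 9, 10, 11, 12, 5, 8]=(1 7 13 5)(4 14 8 6)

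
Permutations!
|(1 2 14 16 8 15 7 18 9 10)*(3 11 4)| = 30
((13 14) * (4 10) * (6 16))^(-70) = ((4 10)(6 16)(13 14))^(-70) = (16)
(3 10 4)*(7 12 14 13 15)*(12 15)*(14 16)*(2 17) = (2 17)(3 10 4)(7 15)(12 16 14 13) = [0, 1, 17, 10, 3, 5, 6, 15, 8, 9, 4, 11, 16, 12, 13, 7, 14, 2]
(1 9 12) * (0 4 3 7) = (0 4 3 7)(1 9 12) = [4, 9, 2, 7, 3, 5, 6, 0, 8, 12, 10, 11, 1]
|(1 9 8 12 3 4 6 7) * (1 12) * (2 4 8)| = |(1 9 2 4 6 7 12 3 8)| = 9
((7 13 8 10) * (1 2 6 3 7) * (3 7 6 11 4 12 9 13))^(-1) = (1 10 8 13 9 12 4 11 2)(3 7 6)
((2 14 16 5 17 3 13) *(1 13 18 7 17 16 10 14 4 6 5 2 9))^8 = (18)(1 9 13)(2 5 4 16 6)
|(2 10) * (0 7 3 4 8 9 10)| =|(0 7 3 4 8 9 10 2)| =8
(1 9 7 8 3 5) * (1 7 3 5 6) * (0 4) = (0 4)(1 9 3 6)(5 7 8) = [4, 9, 2, 6, 0, 7, 1, 8, 5, 3]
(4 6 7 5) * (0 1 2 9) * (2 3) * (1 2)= (0 2 9)(1 3)(4 6 7 5)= [2, 3, 9, 1, 6, 4, 7, 5, 8, 0]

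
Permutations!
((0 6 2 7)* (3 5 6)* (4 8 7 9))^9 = (9)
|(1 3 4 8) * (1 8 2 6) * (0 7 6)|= |(8)(0 7 6 1 3 4 2)|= 7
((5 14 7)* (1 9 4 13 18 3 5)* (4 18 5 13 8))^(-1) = (1 7 14 5 13 3 18 9)(4 8)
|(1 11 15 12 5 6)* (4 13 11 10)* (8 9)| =|(1 10 4 13 11 15 12 5 6)(8 9)| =18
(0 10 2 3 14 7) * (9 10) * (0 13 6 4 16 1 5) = [9, 5, 3, 14, 16, 0, 4, 13, 8, 10, 2, 11, 12, 6, 7, 15, 1] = (0 9 10 2 3 14 7 13 6 4 16 1 5)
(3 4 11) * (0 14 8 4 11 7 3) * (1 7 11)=(0 14 8 4 11)(1 7 3)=[14, 7, 2, 1, 11, 5, 6, 3, 4, 9, 10, 0, 12, 13, 8]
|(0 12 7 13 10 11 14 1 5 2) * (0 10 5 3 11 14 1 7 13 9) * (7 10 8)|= |(0 12 13 5 2 8 7 9)(1 3 11)(10 14)|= 24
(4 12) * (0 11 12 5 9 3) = (0 11 12 4 5 9 3) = [11, 1, 2, 0, 5, 9, 6, 7, 8, 3, 10, 12, 4]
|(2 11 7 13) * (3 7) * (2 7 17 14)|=|(2 11 3 17 14)(7 13)|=10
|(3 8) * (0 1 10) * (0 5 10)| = 2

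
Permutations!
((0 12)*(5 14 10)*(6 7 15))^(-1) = ((0 12)(5 14 10)(6 7 15))^(-1) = (0 12)(5 10 14)(6 15 7)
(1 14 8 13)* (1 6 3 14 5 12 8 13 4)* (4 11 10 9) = (1 5 12 8 11 10 9 4)(3 14 13 6) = [0, 5, 2, 14, 1, 12, 3, 7, 11, 4, 9, 10, 8, 6, 13]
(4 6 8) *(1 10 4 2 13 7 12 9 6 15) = (1 10 4 15)(2 13 7 12 9 6 8) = [0, 10, 13, 3, 15, 5, 8, 12, 2, 6, 4, 11, 9, 7, 14, 1]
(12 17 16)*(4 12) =(4 12 17 16) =[0, 1, 2, 3, 12, 5, 6, 7, 8, 9, 10, 11, 17, 13, 14, 15, 4, 16]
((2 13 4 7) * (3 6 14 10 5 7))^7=((2 13 4 3 6 14 10 5 7))^7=(2 5 14 3 13 7 10 6 4)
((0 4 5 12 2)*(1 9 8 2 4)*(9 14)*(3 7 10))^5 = ((0 1 14 9 8 2)(3 7 10)(4 5 12))^5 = (0 2 8 9 14 1)(3 10 7)(4 12 5)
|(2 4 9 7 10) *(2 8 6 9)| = 10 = |(2 4)(6 9 7 10 8)|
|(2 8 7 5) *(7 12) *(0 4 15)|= 15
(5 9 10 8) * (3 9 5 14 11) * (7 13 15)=(3 9 10 8 14 11)(7 13 15)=[0, 1, 2, 9, 4, 5, 6, 13, 14, 10, 8, 3, 12, 15, 11, 7]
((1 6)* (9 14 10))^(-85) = ((1 6)(9 14 10))^(-85) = (1 6)(9 10 14)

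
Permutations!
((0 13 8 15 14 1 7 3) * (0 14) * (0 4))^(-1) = (0 4 15 8 13)(1 14 3 7) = ((0 13 8 15 4)(1 7 3 14))^(-1)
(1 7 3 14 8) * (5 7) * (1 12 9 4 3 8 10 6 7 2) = (1 5 2)(3 14 10 6 7 8 12 9 4) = [0, 5, 1, 14, 3, 2, 7, 8, 12, 4, 6, 11, 9, 13, 10]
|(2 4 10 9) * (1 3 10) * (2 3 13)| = 12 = |(1 13 2 4)(3 10 9)|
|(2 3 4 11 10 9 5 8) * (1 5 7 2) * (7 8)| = |(1 5 7 2 3 4 11 10 9 8)| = 10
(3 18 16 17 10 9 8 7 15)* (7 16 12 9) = (3 18 12 9 8 16 17 10 7 15) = [0, 1, 2, 18, 4, 5, 6, 15, 16, 8, 7, 11, 9, 13, 14, 3, 17, 10, 12]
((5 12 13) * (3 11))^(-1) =(3 11)(5 13 12) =((3 11)(5 12 13))^(-1)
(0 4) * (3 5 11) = (0 4)(3 5 11) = [4, 1, 2, 5, 0, 11, 6, 7, 8, 9, 10, 3]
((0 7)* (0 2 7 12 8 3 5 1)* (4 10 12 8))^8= ((0 8 3 5 1)(2 7)(4 10 12))^8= (0 5 8 1 3)(4 12 10)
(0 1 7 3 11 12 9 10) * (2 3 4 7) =(0 1 2 3 11 12 9 10)(4 7) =[1, 2, 3, 11, 7, 5, 6, 4, 8, 10, 0, 12, 9]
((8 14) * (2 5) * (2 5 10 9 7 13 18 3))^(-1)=(2 3 18 13 7 9 10)(8 14)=((2 10 9 7 13 18 3)(8 14))^(-1)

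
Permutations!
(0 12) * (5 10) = (0 12)(5 10) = [12, 1, 2, 3, 4, 10, 6, 7, 8, 9, 5, 11, 0]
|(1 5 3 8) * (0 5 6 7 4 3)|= 6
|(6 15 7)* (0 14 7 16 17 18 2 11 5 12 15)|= |(0 14 7 6)(2 11 5 12 15 16 17 18)|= 8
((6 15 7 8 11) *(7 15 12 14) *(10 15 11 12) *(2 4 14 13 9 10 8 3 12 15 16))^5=(2 12)(3 16)(4 13)(6 8 15 11)(7 10)(9 14)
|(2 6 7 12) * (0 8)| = |(0 8)(2 6 7 12)| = 4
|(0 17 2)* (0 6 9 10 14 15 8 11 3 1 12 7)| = 14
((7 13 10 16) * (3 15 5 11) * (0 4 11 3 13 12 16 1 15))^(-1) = (0 3 5 15 1 10 13 11 4)(7 16 12)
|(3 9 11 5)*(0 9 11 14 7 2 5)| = 8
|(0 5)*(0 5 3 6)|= |(0 3 6)|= 3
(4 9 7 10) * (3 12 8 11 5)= (3 12 8 11 5)(4 9 7 10)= [0, 1, 2, 12, 9, 3, 6, 10, 11, 7, 4, 5, 8]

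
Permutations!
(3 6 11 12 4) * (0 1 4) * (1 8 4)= [8, 1, 2, 6, 3, 5, 11, 7, 4, 9, 10, 12, 0]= (0 8 4 3 6 11 12)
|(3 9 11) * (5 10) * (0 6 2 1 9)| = 14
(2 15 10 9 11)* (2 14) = (2 15 10 9 11 14) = [0, 1, 15, 3, 4, 5, 6, 7, 8, 11, 9, 14, 12, 13, 2, 10]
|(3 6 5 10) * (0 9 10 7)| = |(0 9 10 3 6 5 7)| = 7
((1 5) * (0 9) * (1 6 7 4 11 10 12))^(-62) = ((0 9)(1 5 6 7 4 11 10 12))^(-62) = (1 6 4 10)(5 7 11 12)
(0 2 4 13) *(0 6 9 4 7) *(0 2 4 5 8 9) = [4, 1, 7, 3, 13, 8, 0, 2, 9, 5, 10, 11, 12, 6] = (0 4 13 6)(2 7)(5 8 9)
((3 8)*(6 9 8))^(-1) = ((3 6 9 8))^(-1) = (3 8 9 6)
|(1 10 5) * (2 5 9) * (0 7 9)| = |(0 7 9 2 5 1 10)| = 7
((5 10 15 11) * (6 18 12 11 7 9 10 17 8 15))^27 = (5 9 11 7 12 15 18 8 6 17 10)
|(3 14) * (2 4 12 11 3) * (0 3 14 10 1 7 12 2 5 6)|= |(0 3 10 1 7 12 11 14 5 6)(2 4)|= 10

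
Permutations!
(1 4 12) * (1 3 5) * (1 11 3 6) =(1 4 12 6)(3 5 11) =[0, 4, 2, 5, 12, 11, 1, 7, 8, 9, 10, 3, 6]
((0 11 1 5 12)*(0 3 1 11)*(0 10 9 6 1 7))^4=((0 10 9 6 1 5 12 3 7))^4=(0 1 7 6 3 9 12 10 5)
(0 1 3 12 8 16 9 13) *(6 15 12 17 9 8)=[1, 3, 2, 17, 4, 5, 15, 7, 16, 13, 10, 11, 6, 0, 14, 12, 8, 9]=(0 1 3 17 9 13)(6 15 12)(8 16)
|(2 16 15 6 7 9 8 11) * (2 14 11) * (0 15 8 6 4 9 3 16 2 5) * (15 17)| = 22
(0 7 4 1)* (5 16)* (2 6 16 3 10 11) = [7, 0, 6, 10, 1, 3, 16, 4, 8, 9, 11, 2, 12, 13, 14, 15, 5] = (0 7 4 1)(2 6 16 5 3 10 11)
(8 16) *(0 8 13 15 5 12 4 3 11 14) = (0 8 16 13 15 5 12 4 3 11 14) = [8, 1, 2, 11, 3, 12, 6, 7, 16, 9, 10, 14, 4, 15, 0, 5, 13]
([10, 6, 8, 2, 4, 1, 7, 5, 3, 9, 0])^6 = [0, 7, 2, 3, 4, 6, 5, 1, 8, 9, 10]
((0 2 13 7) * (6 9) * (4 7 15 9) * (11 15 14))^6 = ((0 2 13 14 11 15 9 6 4 7))^6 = (0 9 13 4 11)(2 6 14 7 15)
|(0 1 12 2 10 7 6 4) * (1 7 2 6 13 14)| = 8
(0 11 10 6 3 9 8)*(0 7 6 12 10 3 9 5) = (0 11 3 5)(6 9 8 7)(10 12) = [11, 1, 2, 5, 4, 0, 9, 6, 7, 8, 12, 3, 10]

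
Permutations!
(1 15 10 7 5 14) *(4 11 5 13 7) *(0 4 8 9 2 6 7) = [4, 15, 6, 3, 11, 14, 7, 13, 9, 2, 8, 5, 12, 0, 1, 10] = (0 4 11 5 14 1 15 10 8 9 2 6 7 13)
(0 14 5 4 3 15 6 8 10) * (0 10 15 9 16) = [14, 1, 2, 9, 3, 4, 8, 7, 15, 16, 10, 11, 12, 13, 5, 6, 0] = (0 14 5 4 3 9 16)(6 8 15)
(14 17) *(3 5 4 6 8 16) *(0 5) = (0 5 4 6 8 16 3)(14 17) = [5, 1, 2, 0, 6, 4, 8, 7, 16, 9, 10, 11, 12, 13, 17, 15, 3, 14]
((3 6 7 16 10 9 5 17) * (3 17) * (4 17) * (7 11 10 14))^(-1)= ((3 6 11 10 9 5)(4 17)(7 16 14))^(-1)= (3 5 9 10 11 6)(4 17)(7 14 16)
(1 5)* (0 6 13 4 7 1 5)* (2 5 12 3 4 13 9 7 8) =(13)(0 6 9 7 1)(2 5 12 3 4 8) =[6, 0, 5, 4, 8, 12, 9, 1, 2, 7, 10, 11, 3, 13]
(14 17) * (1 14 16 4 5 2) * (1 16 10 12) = (1 14 17 10 12)(2 16 4 5) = [0, 14, 16, 3, 5, 2, 6, 7, 8, 9, 12, 11, 1, 13, 17, 15, 4, 10]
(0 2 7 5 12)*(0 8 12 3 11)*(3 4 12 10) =(0 2 7 5 4 12 8 10 3 11) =[2, 1, 7, 11, 12, 4, 6, 5, 10, 9, 3, 0, 8]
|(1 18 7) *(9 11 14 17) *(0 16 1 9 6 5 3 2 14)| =|(0 16 1 18 7 9 11)(2 14 17 6 5 3)| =42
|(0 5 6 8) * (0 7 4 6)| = |(0 5)(4 6 8 7)| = 4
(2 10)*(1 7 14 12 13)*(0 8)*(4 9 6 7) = (0 8)(1 4 9 6 7 14 12 13)(2 10) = [8, 4, 10, 3, 9, 5, 7, 14, 0, 6, 2, 11, 13, 1, 12]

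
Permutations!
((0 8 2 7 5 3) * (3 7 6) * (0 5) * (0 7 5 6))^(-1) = ((0 8 2)(3 6))^(-1) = (0 2 8)(3 6)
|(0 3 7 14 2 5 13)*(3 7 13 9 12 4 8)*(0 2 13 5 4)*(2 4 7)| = 11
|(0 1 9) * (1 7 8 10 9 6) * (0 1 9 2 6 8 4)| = 6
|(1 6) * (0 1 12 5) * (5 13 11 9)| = |(0 1 6 12 13 11 9 5)| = 8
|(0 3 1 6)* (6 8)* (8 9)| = 6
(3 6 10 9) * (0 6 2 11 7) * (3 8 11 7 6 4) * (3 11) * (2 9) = [4, 1, 7, 9, 11, 5, 10, 0, 3, 8, 2, 6] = (0 4 11 6 10 2 7)(3 9 8)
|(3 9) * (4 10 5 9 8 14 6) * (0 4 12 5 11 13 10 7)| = |(0 4 7)(3 8 14 6 12 5 9)(10 11 13)| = 21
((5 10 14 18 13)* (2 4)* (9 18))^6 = ((2 4)(5 10 14 9 18 13))^6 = (18)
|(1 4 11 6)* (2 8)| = |(1 4 11 6)(2 8)| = 4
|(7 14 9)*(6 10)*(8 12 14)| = 10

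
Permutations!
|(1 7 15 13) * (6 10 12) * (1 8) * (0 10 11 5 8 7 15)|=11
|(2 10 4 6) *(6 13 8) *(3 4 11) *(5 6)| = |(2 10 11 3 4 13 8 5 6)| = 9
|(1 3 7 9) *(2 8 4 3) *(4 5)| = 8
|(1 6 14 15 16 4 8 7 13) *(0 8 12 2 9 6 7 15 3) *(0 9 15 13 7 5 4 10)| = |(0 8 13 1 5 4 12 2 15 16 10)(3 9 6 14)| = 44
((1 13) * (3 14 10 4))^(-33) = (1 13)(3 4 10 14)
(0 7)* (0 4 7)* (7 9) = (4 9 7) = [0, 1, 2, 3, 9, 5, 6, 4, 8, 7]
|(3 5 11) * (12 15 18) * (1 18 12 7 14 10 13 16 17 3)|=22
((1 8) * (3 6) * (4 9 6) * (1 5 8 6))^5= (9)(5 8)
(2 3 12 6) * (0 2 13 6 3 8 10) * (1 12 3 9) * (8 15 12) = (0 2 15 12 9 1 8 10)(6 13) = [2, 8, 15, 3, 4, 5, 13, 7, 10, 1, 0, 11, 9, 6, 14, 12]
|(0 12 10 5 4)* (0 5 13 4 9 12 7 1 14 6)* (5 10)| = 15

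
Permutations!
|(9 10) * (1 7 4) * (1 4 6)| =6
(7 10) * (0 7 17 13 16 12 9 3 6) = (0 7 10 17 13 16 12 9 3 6) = [7, 1, 2, 6, 4, 5, 0, 10, 8, 3, 17, 11, 9, 16, 14, 15, 12, 13]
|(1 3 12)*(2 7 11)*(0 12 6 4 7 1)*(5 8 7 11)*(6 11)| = 12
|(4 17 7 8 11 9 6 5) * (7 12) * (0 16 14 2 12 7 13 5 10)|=15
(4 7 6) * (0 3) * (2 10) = (0 3)(2 10)(4 7 6) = [3, 1, 10, 0, 7, 5, 4, 6, 8, 9, 2]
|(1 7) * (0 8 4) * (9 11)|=6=|(0 8 4)(1 7)(9 11)|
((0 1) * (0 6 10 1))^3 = ((1 6 10))^3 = (10)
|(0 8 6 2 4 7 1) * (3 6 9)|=|(0 8 9 3 6 2 4 7 1)|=9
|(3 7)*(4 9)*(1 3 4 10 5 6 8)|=|(1 3 7 4 9 10 5 6 8)|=9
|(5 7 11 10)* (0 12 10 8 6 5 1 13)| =|(0 12 10 1 13)(5 7 11 8 6)| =5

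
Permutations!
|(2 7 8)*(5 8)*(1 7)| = 5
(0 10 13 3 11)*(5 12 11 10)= (0 5 12 11)(3 10 13)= [5, 1, 2, 10, 4, 12, 6, 7, 8, 9, 13, 0, 11, 3]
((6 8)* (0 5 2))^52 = ((0 5 2)(6 8))^52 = (8)(0 5 2)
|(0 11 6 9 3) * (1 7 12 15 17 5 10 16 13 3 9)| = 13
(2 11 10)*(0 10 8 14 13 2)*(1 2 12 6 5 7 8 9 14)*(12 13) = (0 10)(1 2 11 9 14 12 6 5 7 8) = [10, 2, 11, 3, 4, 7, 5, 8, 1, 14, 0, 9, 6, 13, 12]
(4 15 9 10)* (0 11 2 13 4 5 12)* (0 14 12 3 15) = [11, 1, 13, 15, 0, 3, 6, 7, 8, 10, 5, 2, 14, 4, 12, 9] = (0 11 2 13 4)(3 15 9 10 5)(12 14)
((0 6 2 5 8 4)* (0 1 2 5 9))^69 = (0 1 5 9 4 6 2 8)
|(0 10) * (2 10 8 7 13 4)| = |(0 8 7 13 4 2 10)| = 7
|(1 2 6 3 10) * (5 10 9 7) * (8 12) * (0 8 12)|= |(12)(0 8)(1 2 6 3 9 7 5 10)|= 8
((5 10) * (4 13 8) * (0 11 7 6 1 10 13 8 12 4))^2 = (0 7 1 5 12 8 11 6 10 13 4)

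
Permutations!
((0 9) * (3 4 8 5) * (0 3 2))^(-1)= (0 2 5 8 4 3 9)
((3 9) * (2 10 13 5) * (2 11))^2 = ((2 10 13 5 11)(3 9))^2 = (2 13 11 10 5)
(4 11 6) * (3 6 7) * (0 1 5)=[1, 5, 2, 6, 11, 0, 4, 3, 8, 9, 10, 7]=(0 1 5)(3 6 4 11 7)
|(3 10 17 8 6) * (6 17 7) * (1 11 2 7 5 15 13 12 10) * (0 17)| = 30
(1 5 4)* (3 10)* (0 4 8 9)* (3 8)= (0 4 1 5 3 10 8 9)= [4, 5, 2, 10, 1, 3, 6, 7, 9, 0, 8]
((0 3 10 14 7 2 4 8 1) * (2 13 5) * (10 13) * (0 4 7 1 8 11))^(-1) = (0 11 4 1 14 10 7 2 5 13 3)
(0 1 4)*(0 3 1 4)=(0 4 3 1)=[4, 0, 2, 1, 3]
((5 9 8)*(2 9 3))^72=(2 8 3 9 5)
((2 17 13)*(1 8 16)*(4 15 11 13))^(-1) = (1 16 8)(2 13 11 15 4 17)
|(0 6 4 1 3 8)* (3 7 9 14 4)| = 20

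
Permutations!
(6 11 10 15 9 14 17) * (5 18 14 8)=(5 18 14 17 6 11 10 15 9 8)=[0, 1, 2, 3, 4, 18, 11, 7, 5, 8, 15, 10, 12, 13, 17, 9, 16, 6, 14]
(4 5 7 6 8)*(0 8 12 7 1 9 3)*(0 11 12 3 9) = (0 8 4 5 1)(3 11 12 7 6) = [8, 0, 2, 11, 5, 1, 3, 6, 4, 9, 10, 12, 7]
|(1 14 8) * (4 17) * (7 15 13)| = |(1 14 8)(4 17)(7 15 13)| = 6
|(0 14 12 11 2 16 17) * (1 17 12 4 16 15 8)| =11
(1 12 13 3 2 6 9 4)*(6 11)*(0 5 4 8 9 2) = (0 5 4 1 12 13 3)(2 11 6)(8 9) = [5, 12, 11, 0, 1, 4, 2, 7, 9, 8, 10, 6, 13, 3]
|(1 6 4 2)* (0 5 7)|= 12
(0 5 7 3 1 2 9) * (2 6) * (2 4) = (0 5 7 3 1 6 4 2 9) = [5, 6, 9, 1, 2, 7, 4, 3, 8, 0]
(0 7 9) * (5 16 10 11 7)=(0 5 16 10 11 7 9)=[5, 1, 2, 3, 4, 16, 6, 9, 8, 0, 11, 7, 12, 13, 14, 15, 10]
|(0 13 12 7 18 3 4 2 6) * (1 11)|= 18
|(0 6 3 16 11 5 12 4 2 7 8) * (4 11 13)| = 9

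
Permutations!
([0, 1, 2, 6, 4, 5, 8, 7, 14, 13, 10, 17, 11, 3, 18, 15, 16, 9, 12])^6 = (3 11 8 9 18)(6 17 14 13 12)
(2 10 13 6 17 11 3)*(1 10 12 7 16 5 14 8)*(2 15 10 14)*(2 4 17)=(1 14 8)(2 12 7 16 5 4 17 11 3 15 10 13 6)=[0, 14, 12, 15, 17, 4, 2, 16, 1, 9, 13, 3, 7, 6, 8, 10, 5, 11]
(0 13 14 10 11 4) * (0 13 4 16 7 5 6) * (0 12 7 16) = (16)(0 4 13 14 10 11)(5 6 12 7) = [4, 1, 2, 3, 13, 6, 12, 5, 8, 9, 11, 0, 7, 14, 10, 15, 16]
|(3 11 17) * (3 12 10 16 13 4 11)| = 7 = |(4 11 17 12 10 16 13)|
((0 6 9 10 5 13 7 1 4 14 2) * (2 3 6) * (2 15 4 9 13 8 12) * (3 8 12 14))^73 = (0 9 3 12 7 15 10 6 2 1 4 5 13)(8 14)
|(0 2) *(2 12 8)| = 4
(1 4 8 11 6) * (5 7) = (1 4 8 11 6)(5 7) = [0, 4, 2, 3, 8, 7, 1, 5, 11, 9, 10, 6]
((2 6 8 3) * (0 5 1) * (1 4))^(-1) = ((0 5 4 1)(2 6 8 3))^(-1) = (0 1 4 5)(2 3 8 6)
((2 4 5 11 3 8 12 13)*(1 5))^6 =(1 13 3)(2 8 5)(4 12 11)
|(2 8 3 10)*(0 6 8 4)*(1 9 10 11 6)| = 12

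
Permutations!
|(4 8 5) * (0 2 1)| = 3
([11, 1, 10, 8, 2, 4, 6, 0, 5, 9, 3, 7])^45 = (11)(2 8)(3 4)(5 10)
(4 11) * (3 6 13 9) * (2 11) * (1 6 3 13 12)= [0, 6, 11, 3, 2, 5, 12, 7, 8, 13, 10, 4, 1, 9]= (1 6 12)(2 11 4)(9 13)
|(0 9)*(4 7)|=2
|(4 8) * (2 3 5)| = 6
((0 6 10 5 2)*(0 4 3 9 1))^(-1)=(0 1 9 3 4 2 5 10 6)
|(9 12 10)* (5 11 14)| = 3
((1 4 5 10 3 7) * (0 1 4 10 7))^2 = ((0 1 10 3)(4 5 7))^2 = (0 10)(1 3)(4 7 5)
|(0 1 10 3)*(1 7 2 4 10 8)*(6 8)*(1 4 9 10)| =|(0 7 2 9 10 3)(1 6 8 4)| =12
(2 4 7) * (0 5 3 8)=(0 5 3 8)(2 4 7)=[5, 1, 4, 8, 7, 3, 6, 2, 0]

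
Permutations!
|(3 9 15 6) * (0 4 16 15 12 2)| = 9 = |(0 4 16 15 6 3 9 12 2)|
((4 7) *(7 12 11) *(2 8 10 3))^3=(2 3 10 8)(4 7 11 12)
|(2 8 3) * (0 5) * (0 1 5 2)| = |(0 2 8 3)(1 5)| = 4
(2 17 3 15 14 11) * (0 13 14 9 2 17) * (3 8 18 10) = (0 13 14 11 17 8 18 10 3 15 9 2) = [13, 1, 0, 15, 4, 5, 6, 7, 18, 2, 3, 17, 12, 14, 11, 9, 16, 8, 10]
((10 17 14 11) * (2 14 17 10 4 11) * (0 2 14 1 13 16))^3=(17)(0 13 2 16 1)(4 11)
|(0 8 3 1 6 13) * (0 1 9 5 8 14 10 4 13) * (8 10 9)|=18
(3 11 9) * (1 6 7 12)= (1 6 7 12)(3 11 9)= [0, 6, 2, 11, 4, 5, 7, 12, 8, 3, 10, 9, 1]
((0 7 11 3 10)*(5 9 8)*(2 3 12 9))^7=(0 2 9 7 3 8 11 10 5 12)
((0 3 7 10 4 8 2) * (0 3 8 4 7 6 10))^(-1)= ((0 8 2 3 6 10 7))^(-1)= (0 7 10 6 3 2 8)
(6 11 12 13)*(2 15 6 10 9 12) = (2 15 6 11)(9 12 13 10) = [0, 1, 15, 3, 4, 5, 11, 7, 8, 12, 9, 2, 13, 10, 14, 6]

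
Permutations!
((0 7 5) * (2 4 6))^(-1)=((0 7 5)(2 4 6))^(-1)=(0 5 7)(2 6 4)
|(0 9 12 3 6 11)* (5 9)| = 7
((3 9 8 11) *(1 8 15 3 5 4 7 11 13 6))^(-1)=(1 6 13 8)(3 15 9)(4 5 11 7)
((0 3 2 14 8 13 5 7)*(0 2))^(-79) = (0 3)(2 7 5 13 8 14)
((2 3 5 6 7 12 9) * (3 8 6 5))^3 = (2 7)(6 9)(8 12)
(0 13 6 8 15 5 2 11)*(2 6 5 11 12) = (0 13 5 6 8 15 11)(2 12) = [13, 1, 12, 3, 4, 6, 8, 7, 15, 9, 10, 0, 2, 5, 14, 11]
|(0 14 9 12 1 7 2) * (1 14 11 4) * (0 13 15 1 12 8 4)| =|(0 11)(1 7 2 13 15)(4 12 14 9 8)| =10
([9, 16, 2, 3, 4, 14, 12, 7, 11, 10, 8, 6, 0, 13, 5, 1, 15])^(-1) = (0 12 6 11 8 10 9)(1 15 16)(5 14)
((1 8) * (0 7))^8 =(8)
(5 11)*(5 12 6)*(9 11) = (5 9 11 12 6) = [0, 1, 2, 3, 4, 9, 5, 7, 8, 11, 10, 12, 6]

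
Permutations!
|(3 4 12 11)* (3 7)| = |(3 4 12 11 7)| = 5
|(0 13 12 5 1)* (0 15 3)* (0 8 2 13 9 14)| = |(0 9 14)(1 15 3 8 2 13 12 5)| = 24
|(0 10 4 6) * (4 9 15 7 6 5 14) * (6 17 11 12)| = 9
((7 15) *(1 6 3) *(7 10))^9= (15)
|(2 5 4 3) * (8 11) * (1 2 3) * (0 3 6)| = |(0 3 6)(1 2 5 4)(8 11)| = 12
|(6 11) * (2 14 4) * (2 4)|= 2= |(2 14)(6 11)|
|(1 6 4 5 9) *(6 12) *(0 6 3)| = 8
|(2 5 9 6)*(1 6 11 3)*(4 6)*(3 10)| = |(1 4 6 2 5 9 11 10 3)| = 9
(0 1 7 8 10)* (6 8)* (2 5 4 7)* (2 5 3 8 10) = (0 1 5 4 7 6 10)(2 3 8) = [1, 5, 3, 8, 7, 4, 10, 6, 2, 9, 0]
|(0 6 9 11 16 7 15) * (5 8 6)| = 9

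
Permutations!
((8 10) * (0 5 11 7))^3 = (0 7 11 5)(8 10)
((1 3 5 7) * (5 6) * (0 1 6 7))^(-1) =(0 5 6 7 3 1)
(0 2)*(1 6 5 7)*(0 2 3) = (0 3)(1 6 5 7) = [3, 6, 2, 0, 4, 7, 5, 1]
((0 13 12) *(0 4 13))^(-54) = ((4 13 12))^(-54) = (13)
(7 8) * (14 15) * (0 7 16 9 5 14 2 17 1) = (0 7 8 16 9 5 14 15 2 17 1) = [7, 0, 17, 3, 4, 14, 6, 8, 16, 5, 10, 11, 12, 13, 15, 2, 9, 1]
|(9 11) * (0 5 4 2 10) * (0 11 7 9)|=|(0 5 4 2 10 11)(7 9)|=6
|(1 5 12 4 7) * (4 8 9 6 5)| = |(1 4 7)(5 12 8 9 6)| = 15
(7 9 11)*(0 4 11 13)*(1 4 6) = (0 6 1 4 11 7 9 13) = [6, 4, 2, 3, 11, 5, 1, 9, 8, 13, 10, 7, 12, 0]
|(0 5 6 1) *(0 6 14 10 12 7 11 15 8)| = 18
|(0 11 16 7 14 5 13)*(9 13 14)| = 6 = |(0 11 16 7 9 13)(5 14)|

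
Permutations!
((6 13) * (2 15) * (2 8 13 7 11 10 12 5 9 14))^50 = ((2 15 8 13 6 7 11 10 12 5 9 14))^50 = (2 8 6 11 12 9)(5 14 15 13 7 10)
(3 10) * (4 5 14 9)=(3 10)(4 5 14 9)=[0, 1, 2, 10, 5, 14, 6, 7, 8, 4, 3, 11, 12, 13, 9]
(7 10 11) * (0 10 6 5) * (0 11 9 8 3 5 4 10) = [0, 1, 2, 5, 10, 11, 4, 6, 3, 8, 9, 7] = (3 5 11 7 6 4 10 9 8)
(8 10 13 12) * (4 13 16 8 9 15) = (4 13 12 9 15)(8 10 16) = [0, 1, 2, 3, 13, 5, 6, 7, 10, 15, 16, 11, 9, 12, 14, 4, 8]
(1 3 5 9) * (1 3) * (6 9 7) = (3 5 7 6 9) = [0, 1, 2, 5, 4, 7, 9, 6, 8, 3]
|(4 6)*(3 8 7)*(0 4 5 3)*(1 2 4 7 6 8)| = 14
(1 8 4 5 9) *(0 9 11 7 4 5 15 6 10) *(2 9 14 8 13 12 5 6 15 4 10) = (15)(0 14 8 6 2 9 1 13 12 5 11 7 10) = [14, 13, 9, 3, 4, 11, 2, 10, 6, 1, 0, 7, 5, 12, 8, 15]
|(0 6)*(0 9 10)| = |(0 6 9 10)| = 4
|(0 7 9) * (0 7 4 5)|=6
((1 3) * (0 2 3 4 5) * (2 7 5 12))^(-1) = ((0 7 5)(1 4 12 2 3))^(-1) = (0 5 7)(1 3 2 12 4)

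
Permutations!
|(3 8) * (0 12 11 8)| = 5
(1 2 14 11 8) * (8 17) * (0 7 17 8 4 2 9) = (0 7 17 4 2 14 11 8 1 9) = [7, 9, 14, 3, 2, 5, 6, 17, 1, 0, 10, 8, 12, 13, 11, 15, 16, 4]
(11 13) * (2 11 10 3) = (2 11 13 10 3) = [0, 1, 11, 2, 4, 5, 6, 7, 8, 9, 3, 13, 12, 10]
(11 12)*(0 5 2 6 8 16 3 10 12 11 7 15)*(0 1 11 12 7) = (0 5 2 6 8 16 3 10 7 15 1 11 12) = [5, 11, 6, 10, 4, 2, 8, 15, 16, 9, 7, 12, 0, 13, 14, 1, 3]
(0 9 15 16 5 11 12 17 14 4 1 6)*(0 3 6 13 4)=(0 9 15 16 5 11 12 17 14)(1 13 4)(3 6)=[9, 13, 2, 6, 1, 11, 3, 7, 8, 15, 10, 12, 17, 4, 0, 16, 5, 14]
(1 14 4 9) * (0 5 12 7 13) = (0 5 12 7 13)(1 14 4 9) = [5, 14, 2, 3, 9, 12, 6, 13, 8, 1, 10, 11, 7, 0, 4]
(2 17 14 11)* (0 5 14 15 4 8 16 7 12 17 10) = (0 5 14 11 2 10)(4 8 16 7 12 17 15) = [5, 1, 10, 3, 8, 14, 6, 12, 16, 9, 0, 2, 17, 13, 11, 4, 7, 15]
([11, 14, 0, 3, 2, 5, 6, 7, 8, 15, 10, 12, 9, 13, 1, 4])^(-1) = (0 2 4 15 9 12 11)(1 14)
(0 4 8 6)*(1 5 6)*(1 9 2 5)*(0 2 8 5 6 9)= [4, 1, 6, 3, 5, 9, 2, 7, 0, 8]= (0 4 5 9 8)(2 6)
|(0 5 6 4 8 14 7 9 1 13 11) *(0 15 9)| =35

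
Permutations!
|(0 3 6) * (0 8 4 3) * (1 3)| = 5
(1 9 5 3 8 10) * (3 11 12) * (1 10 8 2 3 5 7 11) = (1 9 7 11 12 5)(2 3) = [0, 9, 3, 2, 4, 1, 6, 11, 8, 7, 10, 12, 5]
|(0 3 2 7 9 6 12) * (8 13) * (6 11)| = 8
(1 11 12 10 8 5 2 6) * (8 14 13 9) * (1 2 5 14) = (1 11 12 10)(2 6)(8 14 13 9) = [0, 11, 6, 3, 4, 5, 2, 7, 14, 8, 1, 12, 10, 9, 13]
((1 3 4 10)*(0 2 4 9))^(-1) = ((0 2 4 10 1 3 9))^(-1) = (0 9 3 1 10 4 2)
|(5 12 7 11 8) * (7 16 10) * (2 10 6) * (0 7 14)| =|(0 7 11 8 5 12 16 6 2 10 14)| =11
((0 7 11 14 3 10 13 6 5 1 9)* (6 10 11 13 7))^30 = ((0 6 5 1 9)(3 11 14)(7 13 10))^30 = (14)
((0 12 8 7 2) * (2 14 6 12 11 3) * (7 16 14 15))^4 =(6 14 16 8 12) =((0 11 3 2)(6 12 8 16 14)(7 15))^4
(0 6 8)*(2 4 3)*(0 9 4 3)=[6, 1, 3, 2, 0, 5, 8, 7, 9, 4]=(0 6 8 9 4)(2 3)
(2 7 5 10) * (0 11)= [11, 1, 7, 3, 4, 10, 6, 5, 8, 9, 2, 0]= (0 11)(2 7 5 10)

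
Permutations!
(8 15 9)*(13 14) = (8 15 9)(13 14) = [0, 1, 2, 3, 4, 5, 6, 7, 15, 8, 10, 11, 12, 14, 13, 9]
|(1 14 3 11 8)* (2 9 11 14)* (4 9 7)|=14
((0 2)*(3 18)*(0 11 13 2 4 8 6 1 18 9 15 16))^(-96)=(0 1 15 8 3)(4 18 16 6 9)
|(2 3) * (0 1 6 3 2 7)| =|(0 1 6 3 7)| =5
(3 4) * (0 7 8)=(0 7 8)(3 4)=[7, 1, 2, 4, 3, 5, 6, 8, 0]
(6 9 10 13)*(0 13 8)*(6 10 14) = (0 13 10 8)(6 9 14) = [13, 1, 2, 3, 4, 5, 9, 7, 0, 14, 8, 11, 12, 10, 6]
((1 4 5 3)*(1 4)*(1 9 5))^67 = ((1 9 5 3 4))^67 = (1 5 4 9 3)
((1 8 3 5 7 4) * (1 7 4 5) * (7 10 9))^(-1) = ((1 8 3)(4 10 9 7 5))^(-1) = (1 3 8)(4 5 7 9 10)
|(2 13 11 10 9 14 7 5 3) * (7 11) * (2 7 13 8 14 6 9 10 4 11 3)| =6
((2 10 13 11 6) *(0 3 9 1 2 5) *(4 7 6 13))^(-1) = ((0 3 9 1 2 10 4 7 6 5)(11 13))^(-1) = (0 5 6 7 4 10 2 1 9 3)(11 13)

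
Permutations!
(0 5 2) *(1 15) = (0 5 2)(1 15) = [5, 15, 0, 3, 4, 2, 6, 7, 8, 9, 10, 11, 12, 13, 14, 1]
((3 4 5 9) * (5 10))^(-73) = (3 10 9 4 5)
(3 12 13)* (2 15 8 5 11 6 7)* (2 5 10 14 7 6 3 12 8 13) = (2 15 13 12)(3 8 10 14 7 5 11) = [0, 1, 15, 8, 4, 11, 6, 5, 10, 9, 14, 3, 2, 12, 7, 13]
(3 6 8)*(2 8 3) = (2 8)(3 6) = [0, 1, 8, 6, 4, 5, 3, 7, 2]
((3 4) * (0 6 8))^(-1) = ((0 6 8)(3 4))^(-1) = (0 8 6)(3 4)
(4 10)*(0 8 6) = (0 8 6)(4 10) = [8, 1, 2, 3, 10, 5, 0, 7, 6, 9, 4]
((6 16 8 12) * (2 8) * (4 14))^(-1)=((2 8 12 6 16)(4 14))^(-1)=(2 16 6 12 8)(4 14)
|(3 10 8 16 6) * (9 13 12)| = |(3 10 8 16 6)(9 13 12)| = 15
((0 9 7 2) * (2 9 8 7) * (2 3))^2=(0 7 3)(2 8 9)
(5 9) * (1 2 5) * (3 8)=(1 2 5 9)(3 8)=[0, 2, 5, 8, 4, 9, 6, 7, 3, 1]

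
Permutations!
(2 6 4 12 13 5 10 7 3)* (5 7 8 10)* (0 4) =[4, 1, 6, 2, 12, 5, 0, 3, 10, 9, 8, 11, 13, 7] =(0 4 12 13 7 3 2 6)(8 10)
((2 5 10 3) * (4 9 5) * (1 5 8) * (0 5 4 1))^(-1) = (0 8 9 4 1 2 3 10 5) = ((0 5 10 3 2 1 4 9 8))^(-1)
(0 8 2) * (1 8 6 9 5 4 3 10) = (0 6 9 5 4 3 10 1 8 2) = [6, 8, 0, 10, 3, 4, 9, 7, 2, 5, 1]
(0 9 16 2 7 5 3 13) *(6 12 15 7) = [9, 1, 6, 13, 4, 3, 12, 5, 8, 16, 10, 11, 15, 0, 14, 7, 2] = (0 9 16 2 6 12 15 7 5 3 13)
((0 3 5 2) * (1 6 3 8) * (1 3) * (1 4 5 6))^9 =((0 8 3 6 4 5 2))^9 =(0 3 4 2 8 6 5)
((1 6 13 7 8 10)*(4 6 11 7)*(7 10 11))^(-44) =(1 7 8 11 10)(4 6 13)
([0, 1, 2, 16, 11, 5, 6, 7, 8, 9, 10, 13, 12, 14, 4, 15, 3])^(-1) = [0, 1, 2, 16, 14, 5, 6, 7, 8, 9, 10, 4, 12, 11, 13, 15, 3]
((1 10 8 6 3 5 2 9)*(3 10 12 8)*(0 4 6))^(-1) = (0 8 12 1 9 2 5 3 10 6 4)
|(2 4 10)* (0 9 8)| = |(0 9 8)(2 4 10)| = 3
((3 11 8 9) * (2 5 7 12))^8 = (12)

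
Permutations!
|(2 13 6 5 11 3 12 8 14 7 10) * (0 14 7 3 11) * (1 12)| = |(0 14 3 1 12 8 7 10 2 13 6 5)| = 12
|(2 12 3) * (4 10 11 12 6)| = 7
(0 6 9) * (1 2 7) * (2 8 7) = [6, 8, 2, 3, 4, 5, 9, 1, 7, 0] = (0 6 9)(1 8 7)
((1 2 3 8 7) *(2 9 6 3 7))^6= ((1 9 6 3 8 2 7))^6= (1 7 2 8 3 6 9)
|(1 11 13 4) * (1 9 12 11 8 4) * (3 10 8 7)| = 10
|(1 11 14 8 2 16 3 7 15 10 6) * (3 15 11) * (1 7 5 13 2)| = |(1 3 5 13 2 16 15 10 6 7 11 14 8)| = 13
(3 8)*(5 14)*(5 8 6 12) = (3 6 12 5 14 8) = [0, 1, 2, 6, 4, 14, 12, 7, 3, 9, 10, 11, 5, 13, 8]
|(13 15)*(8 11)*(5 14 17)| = 6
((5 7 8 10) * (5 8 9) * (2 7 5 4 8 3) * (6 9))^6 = (2 10 4 6)(3 8 9 7)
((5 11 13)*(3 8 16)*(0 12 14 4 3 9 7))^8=((0 12 14 4 3 8 16 9 7)(5 11 13))^8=(0 7 9 16 8 3 4 14 12)(5 13 11)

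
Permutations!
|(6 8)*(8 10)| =|(6 10 8)| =3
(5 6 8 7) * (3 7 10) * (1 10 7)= [0, 10, 2, 1, 4, 6, 8, 5, 7, 9, 3]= (1 10 3)(5 6 8 7)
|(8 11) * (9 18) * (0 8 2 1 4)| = 6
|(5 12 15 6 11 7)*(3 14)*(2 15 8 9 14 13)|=|(2 15 6 11 7 5 12 8 9 14 3 13)|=12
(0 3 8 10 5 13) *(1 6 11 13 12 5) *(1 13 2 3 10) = (0 10 13)(1 6 11 2 3 8)(5 12) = [10, 6, 3, 8, 4, 12, 11, 7, 1, 9, 13, 2, 5, 0]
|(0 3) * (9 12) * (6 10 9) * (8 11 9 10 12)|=|(0 3)(6 12)(8 11 9)|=6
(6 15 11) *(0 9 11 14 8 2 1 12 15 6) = (0 9 11)(1 12 15 14 8 2) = [9, 12, 1, 3, 4, 5, 6, 7, 2, 11, 10, 0, 15, 13, 8, 14]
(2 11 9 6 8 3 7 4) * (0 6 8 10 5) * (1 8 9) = (0 6 10 5)(1 8 3 7 4 2 11) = [6, 8, 11, 7, 2, 0, 10, 4, 3, 9, 5, 1]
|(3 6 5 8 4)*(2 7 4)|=|(2 7 4 3 6 5 8)|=7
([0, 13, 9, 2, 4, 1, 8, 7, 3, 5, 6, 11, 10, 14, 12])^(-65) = (1 13 14 12 10 6 8 3 2 9 5)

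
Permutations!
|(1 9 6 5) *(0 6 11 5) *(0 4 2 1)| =|(0 6 4 2 1 9 11 5)| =8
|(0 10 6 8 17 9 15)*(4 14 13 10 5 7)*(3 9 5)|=36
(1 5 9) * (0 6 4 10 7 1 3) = (0 6 4 10 7 1 5 9 3) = [6, 5, 2, 0, 10, 9, 4, 1, 8, 3, 7]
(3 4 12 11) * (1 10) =(1 10)(3 4 12 11) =[0, 10, 2, 4, 12, 5, 6, 7, 8, 9, 1, 3, 11]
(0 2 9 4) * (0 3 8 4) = (0 2 9)(3 8 4) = [2, 1, 9, 8, 3, 5, 6, 7, 4, 0]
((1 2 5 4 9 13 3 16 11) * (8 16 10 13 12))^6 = (1 8 4)(2 16 9)(5 11 12)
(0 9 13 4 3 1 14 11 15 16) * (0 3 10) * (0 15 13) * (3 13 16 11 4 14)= (0 9)(1 3)(4 10 15 11 16 13 14)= [9, 3, 2, 1, 10, 5, 6, 7, 8, 0, 15, 16, 12, 14, 4, 11, 13]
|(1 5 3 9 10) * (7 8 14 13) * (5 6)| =|(1 6 5 3 9 10)(7 8 14 13)| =12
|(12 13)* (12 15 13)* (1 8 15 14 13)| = 6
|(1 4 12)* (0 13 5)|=|(0 13 5)(1 4 12)|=3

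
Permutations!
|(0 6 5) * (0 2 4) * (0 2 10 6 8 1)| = 6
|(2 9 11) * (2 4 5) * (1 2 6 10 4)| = 4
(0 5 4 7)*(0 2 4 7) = (0 5 7 2 4) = [5, 1, 4, 3, 0, 7, 6, 2]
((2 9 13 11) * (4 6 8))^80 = ((2 9 13 11)(4 6 8))^80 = (13)(4 8 6)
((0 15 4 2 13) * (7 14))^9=(0 13 2 4 15)(7 14)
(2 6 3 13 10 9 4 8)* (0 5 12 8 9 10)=[5, 1, 6, 13, 9, 12, 3, 7, 2, 4, 10, 11, 8, 0]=(0 5 12 8 2 6 3 13)(4 9)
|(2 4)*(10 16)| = |(2 4)(10 16)| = 2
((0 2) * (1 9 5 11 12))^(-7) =((0 2)(1 9 5 11 12))^(-7) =(0 2)(1 11 9 12 5)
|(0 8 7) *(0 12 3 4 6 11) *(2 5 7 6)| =12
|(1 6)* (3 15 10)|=6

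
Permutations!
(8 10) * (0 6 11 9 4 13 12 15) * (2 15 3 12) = (0 6 11 9 4 13 2 15)(3 12)(8 10) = [6, 1, 15, 12, 13, 5, 11, 7, 10, 4, 8, 9, 3, 2, 14, 0]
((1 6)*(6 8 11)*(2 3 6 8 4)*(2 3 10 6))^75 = ((1 4 3 2 10 6)(8 11))^75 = (1 2)(3 6)(4 10)(8 11)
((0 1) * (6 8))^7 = ((0 1)(6 8))^7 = (0 1)(6 8)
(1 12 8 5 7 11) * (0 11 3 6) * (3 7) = (0 11 1 12 8 5 3 6) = [11, 12, 2, 6, 4, 3, 0, 7, 5, 9, 10, 1, 8]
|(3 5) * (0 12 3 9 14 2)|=7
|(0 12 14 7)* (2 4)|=|(0 12 14 7)(2 4)|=4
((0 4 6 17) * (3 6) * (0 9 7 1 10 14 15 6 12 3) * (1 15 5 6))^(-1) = (0 4)(1 15 7 9 17 6 5 14 10)(3 12)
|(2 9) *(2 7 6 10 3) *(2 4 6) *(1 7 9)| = |(1 7 2)(3 4 6 10)| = 12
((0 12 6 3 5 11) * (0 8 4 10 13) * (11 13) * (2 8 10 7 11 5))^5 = (0 8 5 3 11 12 4 13 2 10 6 7)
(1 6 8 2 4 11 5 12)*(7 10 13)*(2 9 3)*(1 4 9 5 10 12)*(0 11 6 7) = (0 11 10 13)(1 7 12 4 6 8 5)(2 9 3) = [11, 7, 9, 2, 6, 1, 8, 12, 5, 3, 13, 10, 4, 0]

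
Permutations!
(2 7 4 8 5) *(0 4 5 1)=(0 4 8 1)(2 7 5)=[4, 0, 7, 3, 8, 2, 6, 5, 1]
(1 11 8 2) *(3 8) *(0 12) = (0 12)(1 11 3 8 2) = [12, 11, 1, 8, 4, 5, 6, 7, 2, 9, 10, 3, 0]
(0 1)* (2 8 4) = (0 1)(2 8 4) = [1, 0, 8, 3, 2, 5, 6, 7, 4]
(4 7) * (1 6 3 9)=[0, 6, 2, 9, 7, 5, 3, 4, 8, 1]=(1 6 3 9)(4 7)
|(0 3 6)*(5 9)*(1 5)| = 3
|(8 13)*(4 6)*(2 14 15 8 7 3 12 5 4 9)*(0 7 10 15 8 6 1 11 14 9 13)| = |(0 7 3 12 5 4 1 11 14 8)(2 9)(6 13 10 15)| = 20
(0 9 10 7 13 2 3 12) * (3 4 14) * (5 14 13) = (0 9 10 7 5 14 3 12)(2 4 13) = [9, 1, 4, 12, 13, 14, 6, 5, 8, 10, 7, 11, 0, 2, 3]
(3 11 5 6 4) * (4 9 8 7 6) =(3 11 5 4)(6 9 8 7) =[0, 1, 2, 11, 3, 4, 9, 6, 7, 8, 10, 5]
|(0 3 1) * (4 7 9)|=|(0 3 1)(4 7 9)|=3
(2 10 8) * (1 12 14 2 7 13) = (1 12 14 2 10 8 7 13) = [0, 12, 10, 3, 4, 5, 6, 13, 7, 9, 8, 11, 14, 1, 2]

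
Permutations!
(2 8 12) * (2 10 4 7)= (2 8 12 10 4 7)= [0, 1, 8, 3, 7, 5, 6, 2, 12, 9, 4, 11, 10]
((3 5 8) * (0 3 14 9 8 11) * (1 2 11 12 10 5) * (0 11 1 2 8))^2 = (0 2 8 9 3 1 14)(5 10 12)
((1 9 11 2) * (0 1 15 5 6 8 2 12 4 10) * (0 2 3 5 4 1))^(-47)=(1 9 11 12)(2 15 4 10)(3 5 6 8)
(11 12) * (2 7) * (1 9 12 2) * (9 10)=(1 10 9 12 11 2 7)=[0, 10, 7, 3, 4, 5, 6, 1, 8, 12, 9, 2, 11]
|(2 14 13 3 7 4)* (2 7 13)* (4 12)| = |(2 14)(3 13)(4 7 12)| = 6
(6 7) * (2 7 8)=(2 7 6 8)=[0, 1, 7, 3, 4, 5, 8, 6, 2]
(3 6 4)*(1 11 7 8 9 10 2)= (1 11 7 8 9 10 2)(3 6 4)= [0, 11, 1, 6, 3, 5, 4, 8, 9, 10, 2, 7]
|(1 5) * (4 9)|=|(1 5)(4 9)|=2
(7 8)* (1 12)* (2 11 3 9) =(1 12)(2 11 3 9)(7 8) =[0, 12, 11, 9, 4, 5, 6, 8, 7, 2, 10, 3, 1]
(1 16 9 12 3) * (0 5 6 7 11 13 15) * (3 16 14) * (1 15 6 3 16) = [5, 14, 2, 15, 4, 3, 7, 11, 8, 12, 10, 13, 1, 6, 16, 0, 9] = (0 5 3 15)(1 14 16 9 12)(6 7 11 13)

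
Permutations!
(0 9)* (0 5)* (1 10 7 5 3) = (0 9 3 1 10 7 5) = [9, 10, 2, 1, 4, 0, 6, 5, 8, 3, 7]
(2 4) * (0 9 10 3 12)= (0 9 10 3 12)(2 4)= [9, 1, 4, 12, 2, 5, 6, 7, 8, 10, 3, 11, 0]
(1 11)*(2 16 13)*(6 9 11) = (1 6 9 11)(2 16 13) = [0, 6, 16, 3, 4, 5, 9, 7, 8, 11, 10, 1, 12, 2, 14, 15, 13]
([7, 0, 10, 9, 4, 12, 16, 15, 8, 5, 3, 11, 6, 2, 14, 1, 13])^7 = [1, 15, 16, 2, 4, 3, 5, 0, 8, 10, 13, 11, 9, 6, 14, 7, 12]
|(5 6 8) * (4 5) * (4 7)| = |(4 5 6 8 7)| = 5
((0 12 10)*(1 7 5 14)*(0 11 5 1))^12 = (14)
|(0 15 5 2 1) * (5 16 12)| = 7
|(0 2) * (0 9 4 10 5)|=6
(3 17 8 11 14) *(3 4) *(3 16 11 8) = [0, 1, 2, 17, 16, 5, 6, 7, 8, 9, 10, 14, 12, 13, 4, 15, 11, 3] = (3 17)(4 16 11 14)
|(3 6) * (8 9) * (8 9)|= |(9)(3 6)|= 2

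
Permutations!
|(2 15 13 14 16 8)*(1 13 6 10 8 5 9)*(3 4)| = 30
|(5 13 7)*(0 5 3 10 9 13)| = |(0 5)(3 10 9 13 7)| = 10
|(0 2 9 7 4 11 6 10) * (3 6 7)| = 6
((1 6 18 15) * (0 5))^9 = ((0 5)(1 6 18 15))^9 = (0 5)(1 6 18 15)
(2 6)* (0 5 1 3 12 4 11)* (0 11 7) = (0 5 1 3 12 4 7)(2 6) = [5, 3, 6, 12, 7, 1, 2, 0, 8, 9, 10, 11, 4]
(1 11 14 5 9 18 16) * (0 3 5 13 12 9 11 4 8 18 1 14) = (0 3 5 11)(1 4 8 18 16 14 13 12 9) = [3, 4, 2, 5, 8, 11, 6, 7, 18, 1, 10, 0, 9, 12, 13, 15, 14, 17, 16]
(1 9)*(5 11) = (1 9)(5 11) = [0, 9, 2, 3, 4, 11, 6, 7, 8, 1, 10, 5]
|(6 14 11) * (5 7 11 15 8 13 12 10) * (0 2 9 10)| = 13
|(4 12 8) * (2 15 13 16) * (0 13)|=15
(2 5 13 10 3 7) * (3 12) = (2 5 13 10 12 3 7) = [0, 1, 5, 7, 4, 13, 6, 2, 8, 9, 12, 11, 3, 10]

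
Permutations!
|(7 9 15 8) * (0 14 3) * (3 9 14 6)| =15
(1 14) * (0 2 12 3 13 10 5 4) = (0 2 12 3 13 10 5 4)(1 14) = [2, 14, 12, 13, 0, 4, 6, 7, 8, 9, 5, 11, 3, 10, 1]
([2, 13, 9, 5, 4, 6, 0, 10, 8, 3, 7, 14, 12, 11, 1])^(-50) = [5, 11, 6, 2, 4, 9, 3, 7, 8, 0, 10, 1, 12, 14, 13]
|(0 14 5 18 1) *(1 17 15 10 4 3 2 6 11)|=13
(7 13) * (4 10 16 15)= (4 10 16 15)(7 13)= [0, 1, 2, 3, 10, 5, 6, 13, 8, 9, 16, 11, 12, 7, 14, 4, 15]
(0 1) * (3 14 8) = (0 1)(3 14 8) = [1, 0, 2, 14, 4, 5, 6, 7, 3, 9, 10, 11, 12, 13, 8]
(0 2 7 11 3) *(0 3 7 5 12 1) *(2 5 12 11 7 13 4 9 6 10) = (0 5 11 13 4 9 6 10 2 12 1) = [5, 0, 12, 3, 9, 11, 10, 7, 8, 6, 2, 13, 1, 4]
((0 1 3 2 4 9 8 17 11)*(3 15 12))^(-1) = ((0 1 15 12 3 2 4 9 8 17 11))^(-1) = (0 11 17 8 9 4 2 3 12 15 1)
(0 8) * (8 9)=[9, 1, 2, 3, 4, 5, 6, 7, 0, 8]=(0 9 8)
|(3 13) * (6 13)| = |(3 6 13)| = 3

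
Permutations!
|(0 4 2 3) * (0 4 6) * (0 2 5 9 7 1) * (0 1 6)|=7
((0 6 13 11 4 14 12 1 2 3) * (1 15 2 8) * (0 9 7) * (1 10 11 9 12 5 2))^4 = ((0 6 13 9 7)(1 8 10 11 4 14 5 2 3 12 15))^4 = (0 7 9 13 6)(1 4 3 8 14 12 10 5 15 11 2)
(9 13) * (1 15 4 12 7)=(1 15 4 12 7)(9 13)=[0, 15, 2, 3, 12, 5, 6, 1, 8, 13, 10, 11, 7, 9, 14, 4]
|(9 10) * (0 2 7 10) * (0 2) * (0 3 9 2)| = 3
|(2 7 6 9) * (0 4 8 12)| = |(0 4 8 12)(2 7 6 9)| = 4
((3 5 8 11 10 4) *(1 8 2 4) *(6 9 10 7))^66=(1 7 10 11 9 8 6)(2 3)(4 5)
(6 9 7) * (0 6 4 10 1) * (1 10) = [6, 0, 2, 3, 1, 5, 9, 4, 8, 7, 10] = (10)(0 6 9 7 4 1)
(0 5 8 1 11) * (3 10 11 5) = [3, 5, 2, 10, 4, 8, 6, 7, 1, 9, 11, 0] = (0 3 10 11)(1 5 8)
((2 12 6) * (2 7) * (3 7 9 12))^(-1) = ((2 3 7)(6 9 12))^(-1) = (2 7 3)(6 12 9)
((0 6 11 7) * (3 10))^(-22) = ((0 6 11 7)(3 10))^(-22) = (0 11)(6 7)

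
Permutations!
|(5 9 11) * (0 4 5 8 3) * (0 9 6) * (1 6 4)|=12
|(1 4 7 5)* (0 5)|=|(0 5 1 4 7)|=5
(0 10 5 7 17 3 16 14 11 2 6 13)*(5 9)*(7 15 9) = [10, 1, 6, 16, 4, 15, 13, 17, 8, 5, 7, 2, 12, 0, 11, 9, 14, 3] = (0 10 7 17 3 16 14 11 2 6 13)(5 15 9)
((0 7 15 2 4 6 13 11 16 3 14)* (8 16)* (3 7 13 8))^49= ((0 13 11 3 14)(2 4 6 8 16 7 15))^49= (16)(0 14 3 11 13)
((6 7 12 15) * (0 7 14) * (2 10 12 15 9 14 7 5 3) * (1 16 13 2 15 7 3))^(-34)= (0 10 1 9 13)(2 5 12 16 14)(3 6 15)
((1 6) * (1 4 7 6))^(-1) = (4 6 7)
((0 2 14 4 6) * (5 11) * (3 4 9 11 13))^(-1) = (0 6 4 3 13 5 11 9 14 2)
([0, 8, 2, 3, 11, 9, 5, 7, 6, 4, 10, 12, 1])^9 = [0, 8, 2, 3, 11, 9, 5, 7, 6, 4, 10, 12, 1]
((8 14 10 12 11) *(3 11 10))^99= ((3 11 8 14)(10 12))^99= (3 14 8 11)(10 12)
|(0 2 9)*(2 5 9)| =|(0 5 9)| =3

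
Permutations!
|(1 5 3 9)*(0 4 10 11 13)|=|(0 4 10 11 13)(1 5 3 9)|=20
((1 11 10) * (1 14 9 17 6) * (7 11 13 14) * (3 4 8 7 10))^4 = ((1 13 14 9 17 6)(3 4 8 7 11))^4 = (1 17 14)(3 11 7 8 4)(6 9 13)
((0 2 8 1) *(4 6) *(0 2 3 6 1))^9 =(0 6 1 8 3 4 2)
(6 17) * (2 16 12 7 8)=[0, 1, 16, 3, 4, 5, 17, 8, 2, 9, 10, 11, 7, 13, 14, 15, 12, 6]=(2 16 12 7 8)(6 17)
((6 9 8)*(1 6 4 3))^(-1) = (1 3 4 8 9 6) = ((1 6 9 8 4 3))^(-1)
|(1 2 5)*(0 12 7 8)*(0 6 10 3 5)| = 10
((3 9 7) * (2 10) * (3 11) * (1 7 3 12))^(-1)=(1 12 11 7)(2 10)(3 9)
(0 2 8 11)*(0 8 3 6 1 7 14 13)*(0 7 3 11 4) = (0 2 11 8 4)(1 3 6)(7 14 13) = [2, 3, 11, 6, 0, 5, 1, 14, 4, 9, 10, 8, 12, 7, 13]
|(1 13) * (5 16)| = 2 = |(1 13)(5 16)|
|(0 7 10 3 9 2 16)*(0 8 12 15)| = 10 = |(0 7 10 3 9 2 16 8 12 15)|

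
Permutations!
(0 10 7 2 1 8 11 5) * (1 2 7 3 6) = [10, 8, 2, 6, 4, 0, 1, 7, 11, 9, 3, 5] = (0 10 3 6 1 8 11 5)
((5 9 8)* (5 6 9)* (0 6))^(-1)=((0 6 9 8))^(-1)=(0 8 9 6)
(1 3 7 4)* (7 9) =(1 3 9 7 4) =[0, 3, 2, 9, 1, 5, 6, 4, 8, 7]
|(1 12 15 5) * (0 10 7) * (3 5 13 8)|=|(0 10 7)(1 12 15 13 8 3 5)|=21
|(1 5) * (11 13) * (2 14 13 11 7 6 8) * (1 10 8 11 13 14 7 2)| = 20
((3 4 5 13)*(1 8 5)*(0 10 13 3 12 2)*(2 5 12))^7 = (0 2 13 10)(1 8 12 5 3 4)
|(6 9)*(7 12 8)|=|(6 9)(7 12 8)|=6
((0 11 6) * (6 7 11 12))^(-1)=(0 6 12)(7 11)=((0 12 6)(7 11))^(-1)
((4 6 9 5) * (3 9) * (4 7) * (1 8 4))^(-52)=((1 8 4 6 3 9 5 7))^(-52)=(1 3)(4 5)(6 7)(8 9)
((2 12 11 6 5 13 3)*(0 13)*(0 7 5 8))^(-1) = ((0 13 3 2 12 11 6 8)(5 7))^(-1) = (0 8 6 11 12 2 3 13)(5 7)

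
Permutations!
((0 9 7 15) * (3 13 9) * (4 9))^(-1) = (0 15 7 9 4 13 3)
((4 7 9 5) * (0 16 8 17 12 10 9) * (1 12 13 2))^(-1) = ((0 16 8 17 13 2 1 12 10 9 5 4 7))^(-1) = (0 7 4 5 9 10 12 1 2 13 17 8 16)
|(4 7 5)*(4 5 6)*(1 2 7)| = 5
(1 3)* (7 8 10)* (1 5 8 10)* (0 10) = (0 10 7)(1 3 5 8) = [10, 3, 2, 5, 4, 8, 6, 0, 1, 9, 7]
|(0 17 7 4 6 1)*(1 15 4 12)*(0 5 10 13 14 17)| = 24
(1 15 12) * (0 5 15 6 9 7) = (0 5 15 12 1 6 9 7) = [5, 6, 2, 3, 4, 15, 9, 0, 8, 7, 10, 11, 1, 13, 14, 12]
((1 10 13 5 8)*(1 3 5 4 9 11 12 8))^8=((1 10 13 4 9 11 12 8 3 5))^8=(1 3 12 9 13)(4 10 5 8 11)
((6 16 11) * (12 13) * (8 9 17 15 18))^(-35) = (18)(6 16 11)(12 13)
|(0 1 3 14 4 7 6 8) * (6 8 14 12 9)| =|(0 1 3 12 9 6 14 4 7 8)| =10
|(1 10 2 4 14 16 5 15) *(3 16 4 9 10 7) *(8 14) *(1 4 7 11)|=|(1 11)(2 9 10)(3 16 5 15 4 8 14 7)|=24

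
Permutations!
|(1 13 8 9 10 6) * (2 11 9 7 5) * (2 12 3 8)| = 35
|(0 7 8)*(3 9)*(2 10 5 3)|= 15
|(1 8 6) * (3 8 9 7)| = 6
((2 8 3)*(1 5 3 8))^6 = ((8)(1 5 3 2))^6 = (8)(1 3)(2 5)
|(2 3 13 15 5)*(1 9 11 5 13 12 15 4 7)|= |(1 9 11 5 2 3 12 15 13 4 7)|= 11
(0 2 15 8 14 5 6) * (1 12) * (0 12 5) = (0 2 15 8 14)(1 5 6 12) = [2, 5, 15, 3, 4, 6, 12, 7, 14, 9, 10, 11, 1, 13, 0, 8]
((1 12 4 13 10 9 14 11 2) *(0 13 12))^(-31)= (0 13 10 9 14 11 2 1)(4 12)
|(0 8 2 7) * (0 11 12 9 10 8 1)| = 14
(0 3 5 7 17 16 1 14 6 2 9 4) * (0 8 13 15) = (0 3 5 7 17 16 1 14 6 2 9 4 8 13 15) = [3, 14, 9, 5, 8, 7, 2, 17, 13, 4, 10, 11, 12, 15, 6, 0, 1, 16]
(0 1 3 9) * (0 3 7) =[1, 7, 2, 9, 4, 5, 6, 0, 8, 3] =(0 1 7)(3 9)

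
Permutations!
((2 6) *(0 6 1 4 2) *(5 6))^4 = ((0 5 6)(1 4 2))^4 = (0 5 6)(1 4 2)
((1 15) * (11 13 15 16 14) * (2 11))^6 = (1 15 13 11 2 14 16)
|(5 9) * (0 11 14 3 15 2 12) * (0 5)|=|(0 11 14 3 15 2 12 5 9)|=9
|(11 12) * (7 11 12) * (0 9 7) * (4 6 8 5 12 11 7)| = 8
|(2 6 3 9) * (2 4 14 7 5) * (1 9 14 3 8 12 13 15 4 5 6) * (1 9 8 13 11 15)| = 33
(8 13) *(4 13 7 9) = [0, 1, 2, 3, 13, 5, 6, 9, 7, 4, 10, 11, 12, 8] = (4 13 8 7 9)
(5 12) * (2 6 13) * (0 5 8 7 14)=(0 5 12 8 7 14)(2 6 13)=[5, 1, 6, 3, 4, 12, 13, 14, 7, 9, 10, 11, 8, 2, 0]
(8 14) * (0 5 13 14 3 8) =(0 5 13 14)(3 8) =[5, 1, 2, 8, 4, 13, 6, 7, 3, 9, 10, 11, 12, 14, 0]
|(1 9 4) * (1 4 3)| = |(1 9 3)| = 3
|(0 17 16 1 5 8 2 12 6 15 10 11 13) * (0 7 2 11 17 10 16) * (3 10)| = |(0 3 10 17)(1 5 8 11 13 7 2 12 6 15 16)| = 44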